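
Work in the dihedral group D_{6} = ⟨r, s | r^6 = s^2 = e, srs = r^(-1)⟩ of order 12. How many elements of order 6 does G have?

2

The elements of order 6 are: r, r^5.
That's 2.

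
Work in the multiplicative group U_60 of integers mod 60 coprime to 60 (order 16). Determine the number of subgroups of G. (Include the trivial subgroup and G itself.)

|G| = 16, so by Lagrange every subgroup order divides 16. Divisors: 1, 2, 4, 8, 16.
Subgroups by order — order 1: 1; order 2: 7; order 4: 11; order 8: 7; order 16: 1.
Total: 1 + 7 + 11 + 7 + 1 = 27.

27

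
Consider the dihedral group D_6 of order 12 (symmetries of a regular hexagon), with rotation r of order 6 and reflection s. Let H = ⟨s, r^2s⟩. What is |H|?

6

|⟨s⟩| = 2 and |⟨r^2s⟩| = 2, so |H| is a multiple of lcm(2, 2) = 2 and divides |G| = 12.
Closing under the operation: H = {e, r^2, r^4, s, r^2s, r^4s}, so |H| = 6.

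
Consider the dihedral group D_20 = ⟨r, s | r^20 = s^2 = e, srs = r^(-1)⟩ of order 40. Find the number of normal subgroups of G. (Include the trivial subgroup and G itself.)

G has 48 subgroups. Checking conjugation-invariance by order — order 1: 1/1 normal; order 2: 1/21 normal; order 4: 1/11 normal; order 5: 1/1 normal; order 8: 0/5 normal; order 10: 1/5 normal; order 20: 3/3 normal; order 40: 1/1 normal.
Total normal subgroups: 9.

9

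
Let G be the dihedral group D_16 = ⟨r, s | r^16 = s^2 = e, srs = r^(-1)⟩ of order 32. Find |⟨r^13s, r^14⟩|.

|⟨r^13s⟩| = 2 and |⟨r^14⟩| = 8, so |H| is a multiple of lcm(2, 8) = 8 and divides |G| = 32.
Closing under the operation: H = {e, r^2, r^4, r^6, r^8, r^10, r^12, r^14, rs, r^3s, r^5s, r^7s, r^9s, r^11s, r^13s, r^15s}, so |H| = 16.

16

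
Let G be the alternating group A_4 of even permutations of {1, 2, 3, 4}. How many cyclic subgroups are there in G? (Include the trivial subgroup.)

A cyclic subgroup of order d is generated by each of its φ(d) elements of order d, so the cyclic subgroups of order d number (#elements of order d)/φ(d).
Cyclic subgroups by order — order 1: 1; order 2: 3; order 3: 4.
Total: 8.

8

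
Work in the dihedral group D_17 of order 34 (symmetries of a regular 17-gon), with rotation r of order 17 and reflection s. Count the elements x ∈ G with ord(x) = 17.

16

Enumerating element orders in G gives 16 elements of order 17.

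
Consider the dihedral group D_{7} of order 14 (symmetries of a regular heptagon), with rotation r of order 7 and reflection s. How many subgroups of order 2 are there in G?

|G| = 14 and 2 | 14, so subgroups of order 2 are possible by Lagrange.
The subgroups of order 2 are: {e, r^2s}; {e, r^3s}; {e, r^4s}; {e, r^5s}; … (7 in all).
So G has 7 subgroups of order 2.

7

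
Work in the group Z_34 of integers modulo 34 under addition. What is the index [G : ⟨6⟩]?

2

|⟨6⟩| = 17 and |G| = 34.
By Lagrange, [G : H] = |G|/|H| = 34/17 = 2.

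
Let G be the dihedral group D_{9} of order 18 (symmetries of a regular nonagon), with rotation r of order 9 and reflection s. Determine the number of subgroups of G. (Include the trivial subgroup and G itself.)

16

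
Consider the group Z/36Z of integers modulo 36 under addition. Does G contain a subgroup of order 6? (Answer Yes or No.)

Yes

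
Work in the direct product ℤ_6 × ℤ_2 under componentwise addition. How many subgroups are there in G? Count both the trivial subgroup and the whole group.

10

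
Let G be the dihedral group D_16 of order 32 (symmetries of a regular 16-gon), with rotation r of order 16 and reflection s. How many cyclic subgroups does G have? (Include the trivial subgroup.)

21

Group the elements of G by the cyclic subgroup they generate; each cyclic subgroup of order d accounts for φ(d) elements.
Cyclic subgroups by order — order 1: 1; order 2: 17; order 4: 1; order 8: 1; order 16: 1.
Total: 21.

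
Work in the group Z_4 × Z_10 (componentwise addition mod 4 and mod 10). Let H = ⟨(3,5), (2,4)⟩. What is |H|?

20

|⟨(3,5)⟩| = 4 and |⟨(2,4)⟩| = 10, so |H| is a multiple of lcm(4, 10) = 20 and divides |G| = 40.
Closing under the operation: H = {(0,0), (0,2), (0,4), (0,6), (0,8), (1,1), (1,3), (1,5), (1,7), (1,9), (2,0), (2,2), (2,4), (2,6), (2,8), (3,1), (3,3), (3,5), (3,7), (3,9)}, so |H| = 20.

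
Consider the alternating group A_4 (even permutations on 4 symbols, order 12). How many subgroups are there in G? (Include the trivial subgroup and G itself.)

|G| = 12, so by Lagrange every subgroup order divides 12. Divisors: 1, 2, 3, 4, 6, 12.
Subgroups by order — order 1: 1; order 2: 3; order 3: 4; order 4: 1; order 6: 0; order 12: 1.
Total: 1 + 3 + 4 + 1 + 0 + 1 = 10.

10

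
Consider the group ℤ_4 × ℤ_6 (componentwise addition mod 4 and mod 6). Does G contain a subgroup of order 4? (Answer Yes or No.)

Yes

4 | 24. A subgroup of order 4 is {(0,0), (0,3), (2,0), (2,3)}.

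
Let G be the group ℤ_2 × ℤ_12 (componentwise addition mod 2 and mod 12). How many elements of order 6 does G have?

6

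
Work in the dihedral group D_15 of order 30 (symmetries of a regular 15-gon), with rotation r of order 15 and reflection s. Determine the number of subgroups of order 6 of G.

|G| = 30 and 6 | 30, so subgroups of order 6 are possible by Lagrange.
The subgroups of order 6 are: {e, r^5, r^10, s, r^5s, r^10s}; {e, r^5, r^10, rs, r^6s, r^11s}; {e, r^5, r^10, r^2s, r^7s, r^12s}; {e, r^5, r^10, r^3s, r^8s, r^13s}; … (5 in all).
So G has 5 subgroups of order 6.

5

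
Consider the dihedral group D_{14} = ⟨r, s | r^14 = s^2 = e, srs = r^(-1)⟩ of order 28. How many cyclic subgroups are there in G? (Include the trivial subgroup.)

Group the elements of G by the cyclic subgroup they generate; each cyclic subgroup of order d accounts for φ(d) elements.
Cyclic subgroups by order — order 1: 1; order 2: 15; order 7: 1; order 14: 1.
Total: 18.

18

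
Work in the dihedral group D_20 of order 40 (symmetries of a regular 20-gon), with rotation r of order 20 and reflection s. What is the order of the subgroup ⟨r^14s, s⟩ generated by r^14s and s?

|⟨r^14s⟩| = 2 and |⟨s⟩| = 2, so |H| is a multiple of lcm(2, 2) = 2 and divides |G| = 40.
Closing under the operation: H = {e, r^2, r^4, r^6, r^8, r^10, r^12, r^14, r^16, r^18, s, r^2s, r^4s, r^6s, r^8s, r^10s, r^12s, r^14s, r^16s, r^18s}, so |H| = 20.

20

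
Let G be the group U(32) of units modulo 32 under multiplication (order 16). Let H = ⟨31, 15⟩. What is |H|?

|⟨31⟩| = 2 and |⟨15⟩| = 2, so |H| is a multiple of lcm(2, 2) = 2 and divides |G| = 16.
Closing under the operation: H = {1, 15, 17, 31}, so |H| = 4.

4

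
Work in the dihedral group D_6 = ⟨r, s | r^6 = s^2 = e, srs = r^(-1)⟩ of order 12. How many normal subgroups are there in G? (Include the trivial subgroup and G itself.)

G has 16 subgroups. Checking conjugation-invariance by order — order 1: 1/1 normal; order 2: 1/7 normal; order 3: 1/1 normal; order 4: 0/3 normal; order 6: 3/3 normal; order 12: 1/1 normal.
Total normal subgroups: 7.

7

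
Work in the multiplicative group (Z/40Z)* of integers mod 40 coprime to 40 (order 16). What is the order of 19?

Compute successive powers of 19 mod 40: 19, 1; 19^2 ≡ 1 (mod 40).
So |⟨19⟩| = 2.

2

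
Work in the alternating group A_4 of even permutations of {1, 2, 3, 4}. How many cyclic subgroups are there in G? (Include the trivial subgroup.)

Each element a generates a cyclic subgroup ⟨a⟩; distinct elements may generate the same one (a cyclic group of order d has φ(d) generators).
Cyclic subgroups by order — order 1: 1; order 2: 3; order 3: 4.
Total: 8.

8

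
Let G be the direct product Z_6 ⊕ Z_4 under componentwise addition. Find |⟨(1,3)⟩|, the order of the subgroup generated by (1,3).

12

The order of (1,3) in Z_6 × Z_4 is lcm(ord(1) in Z_6, ord(3) in Z_4).
ord(1) = 6 and ord(3) = 4, so |⟨(1,3)⟩| = lcm(6, 4) = 12.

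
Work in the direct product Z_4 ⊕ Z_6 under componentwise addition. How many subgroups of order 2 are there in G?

|G| = 24 and 2 | 24, so subgroups of order 2 are possible by Lagrange.
The subgroups of order 2 are: {(0,0), (0,3)}; {(0,0), (2,0)}; {(0,0), (2,3)}.
So G has 3 subgroups of order 2.

3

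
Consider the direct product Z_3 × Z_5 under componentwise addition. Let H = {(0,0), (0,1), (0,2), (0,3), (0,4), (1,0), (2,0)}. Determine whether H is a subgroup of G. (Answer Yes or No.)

No

|H| = 7 does not divide |G| = 15, so by Lagrange H is not a subgroup.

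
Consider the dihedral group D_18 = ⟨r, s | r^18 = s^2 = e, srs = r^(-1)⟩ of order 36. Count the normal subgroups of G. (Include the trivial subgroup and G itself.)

G has 45 subgroups. Checking conjugation-invariance by order — order 1: 1/1 normal; order 2: 1/19 normal; order 3: 1/1 normal; order 4: 0/9 normal; order 6: 1/7 normal; order 9: 1/1 normal; order 12: 0/3 normal; order 18: 3/3 normal; order 36: 1/1 normal.
Total normal subgroups: 9.

9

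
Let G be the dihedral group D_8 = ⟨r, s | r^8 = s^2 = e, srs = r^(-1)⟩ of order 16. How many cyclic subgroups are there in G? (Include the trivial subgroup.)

A cyclic subgroup of order d is generated by each of its φ(d) elements of order d, so the cyclic subgroups of order d number (#elements of order d)/φ(d).
Cyclic subgroups by order — order 1: 1; order 2: 9; order 4: 1; order 8: 1.
Total: 12.

12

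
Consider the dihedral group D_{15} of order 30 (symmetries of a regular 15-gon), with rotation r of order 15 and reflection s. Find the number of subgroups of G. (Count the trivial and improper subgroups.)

28

|G| = 30, so by Lagrange every subgroup order divides 30. Divisors: 1, 2, 3, 5, 6, 10, 15, 30.
Subgroups by order — order 1: 1; order 2: 15; order 3: 1; order 5: 1; order 6: 5; order 10: 3; order 15: 1; order 30: 1.
Total: 1 + 15 + 1 + 1 + 5 + 3 + 1 + 1 = 28.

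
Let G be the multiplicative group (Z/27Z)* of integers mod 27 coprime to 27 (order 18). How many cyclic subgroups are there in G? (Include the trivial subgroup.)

6

A cyclic subgroup of order d is generated by each of its φ(d) elements of order d, so the cyclic subgroups of order d number (#elements of order d)/φ(d).
Cyclic subgroups by order — order 1: 1; order 2: 1; order 3: 1; order 6: 1; order 9: 1; order 18: 1.
Total: 6.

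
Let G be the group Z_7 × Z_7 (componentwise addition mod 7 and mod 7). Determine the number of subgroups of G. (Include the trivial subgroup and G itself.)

|G| = 49, so by Lagrange every subgroup order divides 49. Divisors: 1, 7, 49.
Subgroups by order — order 1: 1; order 7: 8; order 49: 1.
Total: 1 + 8 + 1 = 10.

10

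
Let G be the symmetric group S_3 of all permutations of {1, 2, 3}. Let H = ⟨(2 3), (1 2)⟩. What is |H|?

6

|⟨(2 3)⟩| = 2 and |⟨(1 2)⟩| = 2, so |H| is a multiple of lcm(2, 2) = 2 and divides |G| = 6.
Closing {(2 3), (1 2)} under the group operation gives all of G, so |H| = 6.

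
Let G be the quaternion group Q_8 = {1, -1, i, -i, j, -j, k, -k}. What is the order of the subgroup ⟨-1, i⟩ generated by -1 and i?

4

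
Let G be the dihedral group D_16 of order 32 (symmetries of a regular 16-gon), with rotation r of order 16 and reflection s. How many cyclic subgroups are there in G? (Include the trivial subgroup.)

Group the elements of G by the cyclic subgroup they generate; each cyclic subgroup of order d accounts for φ(d) elements.
Cyclic subgroups by order — order 1: 1; order 2: 17; order 4: 1; order 8: 1; order 16: 1.
Total: 21.

21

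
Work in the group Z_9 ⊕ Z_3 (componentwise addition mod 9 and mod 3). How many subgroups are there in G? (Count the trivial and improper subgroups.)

10

|G| = 27, so by Lagrange every subgroup order divides 27. Divisors: 1, 3, 9, 27.
Subgroups by order — order 1: 1; order 3: 4; order 9: 4; order 27: 1.
Total: 1 + 4 + 4 + 1 = 10.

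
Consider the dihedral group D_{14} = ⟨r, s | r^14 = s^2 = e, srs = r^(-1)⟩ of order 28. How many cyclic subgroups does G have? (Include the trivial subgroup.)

18

A cyclic subgroup of order d is generated by each of its φ(d) elements of order d, so the cyclic subgroups of order d number (#elements of order d)/φ(d).
Cyclic subgroups by order — order 1: 1; order 2: 15; order 7: 1; order 14: 1.
Total: 18.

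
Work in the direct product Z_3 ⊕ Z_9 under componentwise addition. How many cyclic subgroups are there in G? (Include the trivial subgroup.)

8

Group the elements of G by the cyclic subgroup they generate; each cyclic subgroup of order d accounts for φ(d) elements.
Cyclic subgroups by order — order 1: 1; order 3: 4; order 9: 3.
Total: 8.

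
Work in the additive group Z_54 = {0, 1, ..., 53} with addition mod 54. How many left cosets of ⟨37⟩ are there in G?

|⟨37⟩| = 54 and |G| = 54.
By Lagrange, [G : H] = |G|/|H| = 54/54 = 1.

1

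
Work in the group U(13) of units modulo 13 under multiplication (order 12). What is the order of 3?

3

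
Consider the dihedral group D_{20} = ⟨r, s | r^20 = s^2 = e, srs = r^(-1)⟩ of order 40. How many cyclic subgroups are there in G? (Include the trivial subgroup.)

26

A cyclic subgroup of order d is generated by each of its φ(d) elements of order d, so the cyclic subgroups of order d number (#elements of order d)/φ(d).
Cyclic subgroups by order — order 1: 1; order 2: 21; order 4: 1; order 5: 1; order 10: 1; order 20: 1.
Total: 26.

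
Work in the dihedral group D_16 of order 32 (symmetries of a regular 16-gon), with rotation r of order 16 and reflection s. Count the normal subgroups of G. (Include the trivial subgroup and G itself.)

G has 36 subgroups. Checking conjugation-invariance by order — order 1: 1/1 normal; order 2: 1/17 normal; order 4: 1/9 normal; order 8: 1/5 normal; order 16: 3/3 normal; order 32: 1/1 normal.
Total normal subgroups: 8.

8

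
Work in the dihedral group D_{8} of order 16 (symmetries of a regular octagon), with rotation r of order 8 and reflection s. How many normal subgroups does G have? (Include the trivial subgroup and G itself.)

G has 19 subgroups. Checking conjugation-invariance by order — order 1: 1/1 normal; order 2: 1/9 normal; order 4: 1/5 normal; order 8: 3/3 normal; order 16: 1/1 normal.
Total normal subgroups: 7.

7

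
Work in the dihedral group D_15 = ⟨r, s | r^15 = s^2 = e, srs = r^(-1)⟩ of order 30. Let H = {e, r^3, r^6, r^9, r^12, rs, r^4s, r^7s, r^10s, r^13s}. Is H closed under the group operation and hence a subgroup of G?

Yes

|H| = 10 divides |G| = 30, consistent with Lagrange.
H contains the identity, every element's inverse is in H, and H is closed under ·: it is a subgroup.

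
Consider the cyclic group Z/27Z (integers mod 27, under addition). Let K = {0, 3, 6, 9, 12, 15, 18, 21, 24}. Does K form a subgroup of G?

Yes

|K| = 9 divides |G| = 27, consistent with Lagrange.
K contains the identity, every element's inverse is in K, and K is closed under +: it is a subgroup.
In fact K = ⟨3⟩.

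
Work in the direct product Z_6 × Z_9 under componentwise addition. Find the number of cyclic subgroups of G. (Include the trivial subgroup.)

16

Each element a generates a cyclic subgroup ⟨a⟩; distinct elements may generate the same one (a cyclic group of order d has φ(d) generators).
Cyclic subgroups by order — order 1: 1; order 2: 1; order 3: 4; order 6: 4; order 9: 3; order 18: 3.
Total: 16.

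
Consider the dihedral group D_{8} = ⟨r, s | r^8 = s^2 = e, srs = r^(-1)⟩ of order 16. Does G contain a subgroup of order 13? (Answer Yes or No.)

13 does not divide |G| = 16, so by Lagrange no subgroup of order 13 exists.

No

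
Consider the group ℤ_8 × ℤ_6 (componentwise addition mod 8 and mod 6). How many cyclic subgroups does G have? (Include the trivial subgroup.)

Each element a generates a cyclic subgroup ⟨a⟩; distinct elements may generate the same one (a cyclic group of order d has φ(d) generators).
Cyclic subgroups by order — order 1: 1; order 2: 3; order 3: 1; order 4: 2; order 6: 3; order 8: 2; order 12: 2; order 24: 2.
Total: 16.

16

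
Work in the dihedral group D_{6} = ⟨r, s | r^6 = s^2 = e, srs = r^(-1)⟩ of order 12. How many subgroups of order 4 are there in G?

3

|G| = 12 and 4 | 12, so subgroups of order 4 are possible by Lagrange.
The subgroups of order 4 are: {e, r^3, r^2s, r^5s}; {e, r^3, s, r^3s}; {e, r^3, rs, r^4s}.
So G has 3 subgroups of order 4.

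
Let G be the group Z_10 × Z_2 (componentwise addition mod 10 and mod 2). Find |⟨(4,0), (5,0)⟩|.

|⟨(4,0)⟩| = 5 and |⟨(5,0)⟩| = 2, so |H| is a multiple of lcm(5, 2) = 10 and divides |G| = 20.
Closing under the operation: H = {(0,0), (1,0), (2,0), (3,0), (4,0), (5,0), (6,0), (7,0), (8,0), (9,0)}, so |H| = 10.

10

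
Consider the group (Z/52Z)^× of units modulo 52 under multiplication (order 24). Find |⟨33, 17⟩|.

12

|⟨33⟩| = 12 and |⟨17⟩| = 6, so |H| is a multiple of lcm(12, 6) = 12 and divides |G| = 24.
Closing under the operation: H = {1, 5, 9, 17, 21, 25, 29, 33, 37, 41, 45, 49}, so |H| = 12.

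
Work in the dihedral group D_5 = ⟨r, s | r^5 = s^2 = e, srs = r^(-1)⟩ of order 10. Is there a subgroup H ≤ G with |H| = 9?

No

9 does not divide |G| = 10, so by Lagrange no subgroup of order 9 exists.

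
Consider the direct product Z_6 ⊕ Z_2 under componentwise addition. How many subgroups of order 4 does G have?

|G| = 12 and 4 | 12, so subgroups of order 4 are possible by Lagrange.
The subgroups of order 4 are: {(0,0), (0,1), (3,0), (3,1)}.
So G has 1 subgroup of order 4.

1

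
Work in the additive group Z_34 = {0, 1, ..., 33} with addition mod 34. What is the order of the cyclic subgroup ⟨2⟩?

17

In Z_34, the order of an element a is n/gcd(a, n).
gcd(2, 34) = 2, so |⟨2⟩| = 34/2 = 17.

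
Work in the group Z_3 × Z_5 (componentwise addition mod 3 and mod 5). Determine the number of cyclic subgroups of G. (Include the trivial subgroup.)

4

A cyclic subgroup of order d is generated by each of its φ(d) elements of order d, so the cyclic subgroups of order d number (#elements of order d)/φ(d).
Cyclic subgroups by order — order 1: 1; order 3: 1; order 5: 1; order 15: 1.
Total: 4.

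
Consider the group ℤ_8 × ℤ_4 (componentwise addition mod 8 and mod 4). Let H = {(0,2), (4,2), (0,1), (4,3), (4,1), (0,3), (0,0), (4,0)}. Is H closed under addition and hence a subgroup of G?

Yes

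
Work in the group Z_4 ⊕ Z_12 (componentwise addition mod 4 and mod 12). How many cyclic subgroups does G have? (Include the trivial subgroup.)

20

A cyclic subgroup of order d is generated by each of its φ(d) elements of order d, so the cyclic subgroups of order d number (#elements of order d)/φ(d).
Cyclic subgroups by order — order 1: 1; order 2: 3; order 3: 1; order 4: 6; order 6: 3; order 12: 6.
Total: 20.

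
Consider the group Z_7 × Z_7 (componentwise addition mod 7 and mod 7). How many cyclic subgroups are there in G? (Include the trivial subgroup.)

9

Group the elements of G by the cyclic subgroup they generate; each cyclic subgroup of order d accounts for φ(d) elements.
Cyclic subgroups by order — order 1: 1; order 7: 8.
Total: 9.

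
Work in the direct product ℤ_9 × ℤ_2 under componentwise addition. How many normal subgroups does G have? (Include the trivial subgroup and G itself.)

6

G is abelian, so every subgroup is normal.
G has 6 subgroups in total, hence 6 normal subgroups.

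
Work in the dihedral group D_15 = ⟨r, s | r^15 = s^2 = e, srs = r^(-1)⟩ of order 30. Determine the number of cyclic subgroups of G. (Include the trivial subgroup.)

19

A cyclic subgroup of order d is generated by each of its φ(d) elements of order d, so the cyclic subgroups of order d number (#elements of order d)/φ(d).
Cyclic subgroups by order — order 1: 1; order 2: 15; order 3: 1; order 5: 1; order 15: 1.
Total: 19.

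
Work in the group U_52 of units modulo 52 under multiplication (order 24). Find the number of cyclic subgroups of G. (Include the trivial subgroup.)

12

A cyclic subgroup of order d is generated by each of its φ(d) elements of order d, so the cyclic subgroups of order d number (#elements of order d)/φ(d).
Cyclic subgroups by order — order 1: 1; order 2: 3; order 3: 1; order 4: 2; order 6: 3; order 12: 2.
Total: 12.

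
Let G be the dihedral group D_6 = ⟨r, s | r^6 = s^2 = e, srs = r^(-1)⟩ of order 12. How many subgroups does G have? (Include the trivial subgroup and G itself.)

|G| = 12, so by Lagrange every subgroup order divides 12. Divisors: 1, 2, 3, 4, 6, 12.
Subgroups by order — order 1: 1; order 2: 7; order 3: 1; order 4: 3; order 6: 3; order 12: 1.
Total: 1 + 7 + 1 + 3 + 3 + 1 = 16.

16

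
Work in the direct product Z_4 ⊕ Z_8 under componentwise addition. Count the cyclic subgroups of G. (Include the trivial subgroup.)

14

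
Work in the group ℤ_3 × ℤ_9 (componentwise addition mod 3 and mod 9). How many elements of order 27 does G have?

0

An element (a,b) has order lcm(ord(a), ord(b)); count pairs with lcm equal to 27.
Enumerating gives 0 such elements.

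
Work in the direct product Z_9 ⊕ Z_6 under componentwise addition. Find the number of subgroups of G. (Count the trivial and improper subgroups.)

|G| = 54, so by Lagrange every subgroup order divides 54. Divisors: 1, 2, 3, 6, 9, 18, 27, 54.
Subgroups by order — order 1: 1; order 2: 1; order 3: 4; order 6: 4; order 9: 4; order 18: 4; order 27: 1; order 54: 1.
Total: 1 + 1 + 4 + 4 + 4 + 4 + 1 + 1 = 20.

20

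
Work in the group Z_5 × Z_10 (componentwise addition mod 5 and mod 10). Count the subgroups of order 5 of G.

|G| = 50 and 5 | 50, so subgroups of order 5 are possible by Lagrange.
The subgroups of order 5 are: {(0,0), (0,2), (0,4), (0,6), (0,8)}; {(0,0), (1,0), (2,0), (3,0), (4,0)}; {(0,0), (1,2), (2,4), (3,6), (4,8)}; {(0,0), (1,4), (2,8), (3,2), (4,6)}; … (6 in all).
So G has 6 subgroups of order 5.

6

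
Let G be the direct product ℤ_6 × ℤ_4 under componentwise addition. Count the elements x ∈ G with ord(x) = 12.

An element (a,b) has order lcm(ord(a), ord(b)); count pairs with lcm equal to 12.
Enumerating gives 8 such elements.

8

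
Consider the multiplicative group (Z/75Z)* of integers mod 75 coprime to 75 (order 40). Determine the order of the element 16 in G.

5

Compute successive powers of 16 mod 75: 16, 31, 46, 61, 1; 16^5 ≡ 1 (mod 75).
So |⟨16⟩| = 5.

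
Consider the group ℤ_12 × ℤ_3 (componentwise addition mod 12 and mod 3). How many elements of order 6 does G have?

An element (a,b) has order lcm(ord(a), ord(b)); count pairs with lcm equal to 6.
Enumerating gives 8 such elements.

8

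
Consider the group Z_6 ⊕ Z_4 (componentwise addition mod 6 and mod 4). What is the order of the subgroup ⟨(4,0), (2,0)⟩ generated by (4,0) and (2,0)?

|⟨(4,0)⟩| = 3 and |⟨(2,0)⟩| = 3, so |H| is a multiple of lcm(3, 3) = 3 and divides |G| = 24.
Closing under the operation: H = {(0,0), (2,0), (4,0)}, so |H| = 3.

3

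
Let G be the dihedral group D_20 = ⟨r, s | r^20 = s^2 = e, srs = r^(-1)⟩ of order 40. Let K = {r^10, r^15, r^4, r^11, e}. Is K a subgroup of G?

r^15 ∈ K but its inverse r^5 ∉ K, so K is not a subgroup.

No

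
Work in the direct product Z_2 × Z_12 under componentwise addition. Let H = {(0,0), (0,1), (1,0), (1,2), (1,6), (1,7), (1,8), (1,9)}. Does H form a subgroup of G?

No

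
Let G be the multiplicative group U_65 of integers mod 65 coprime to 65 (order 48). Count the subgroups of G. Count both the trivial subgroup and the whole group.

|G| = 48, so by Lagrange every subgroup order divides 48. Divisors: 1, 2, 3, 4, 6, 8, 12, 16, 24, 48.
Subgroups by order — order 1: 1; order 2: 3; order 3: 1; order 4: 7; order 6: 3; order 8: 3; order 12: 7; order 16: 1; order 24: 3; order 48: 1.
Total: 1 + 3 + 1 + 7 + 3 + 3 + 7 + 1 + 3 + 1 = 30.

30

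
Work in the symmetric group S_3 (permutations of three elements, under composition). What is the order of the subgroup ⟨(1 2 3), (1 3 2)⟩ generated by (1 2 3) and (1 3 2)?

|⟨(1 2 3)⟩| = 3 and |⟨(1 3 2)⟩| = 3, so |H| is a multiple of lcm(3, 3) = 3 and divides |G| = 6.
Closing under the operation: H = {e, (1 2 3), (1 3 2)}, so |H| = 3.

3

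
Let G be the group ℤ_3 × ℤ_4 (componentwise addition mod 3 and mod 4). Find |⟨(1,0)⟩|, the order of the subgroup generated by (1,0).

3

The order of (1,0) in Z_3 × Z_4 is lcm(ord(1) in Z_3, ord(0) in Z_4).
ord(1) = 3 and ord(0) = 1, so |⟨(1,0)⟩| = lcm(3, 1) = 3.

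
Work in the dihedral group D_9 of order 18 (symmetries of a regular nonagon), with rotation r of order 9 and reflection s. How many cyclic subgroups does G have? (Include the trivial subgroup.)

12

A cyclic subgroup of order d is generated by each of its φ(d) elements of order d, so the cyclic subgroups of order d number (#elements of order d)/φ(d).
Cyclic subgroups by order — order 1: 1; order 2: 9; order 3: 1; order 9: 1.
Total: 12.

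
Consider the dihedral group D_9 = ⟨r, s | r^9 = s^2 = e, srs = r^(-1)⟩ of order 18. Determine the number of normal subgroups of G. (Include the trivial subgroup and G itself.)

G has 16 subgroups. Checking conjugation-invariance by order — order 1: 1/1 normal; order 2: 0/9 normal; order 3: 1/1 normal; order 6: 0/3 normal; order 9: 1/1 normal; order 18: 1/1 normal.
Total normal subgroups: 4.

4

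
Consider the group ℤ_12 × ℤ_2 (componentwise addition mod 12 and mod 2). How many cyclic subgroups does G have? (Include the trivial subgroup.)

12

A cyclic subgroup of order d is generated by each of its φ(d) elements of order d, so the cyclic subgroups of order d number (#elements of order d)/φ(d).
Cyclic subgroups by order — order 1: 1; order 2: 3; order 3: 1; order 4: 2; order 6: 3; order 12: 2.
Total: 12.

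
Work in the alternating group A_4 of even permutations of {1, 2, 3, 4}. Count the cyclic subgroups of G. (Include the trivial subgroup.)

Group the elements of G by the cyclic subgroup they generate; each cyclic subgroup of order d accounts for φ(d) elements.
Cyclic subgroups by order — order 1: 1; order 2: 3; order 3: 4.
Total: 8.

8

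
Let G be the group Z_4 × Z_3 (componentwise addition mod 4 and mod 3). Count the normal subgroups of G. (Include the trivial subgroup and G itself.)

G is abelian, so every subgroup is normal.
G has 6 subgroups in total, hence 6 normal subgroups.

6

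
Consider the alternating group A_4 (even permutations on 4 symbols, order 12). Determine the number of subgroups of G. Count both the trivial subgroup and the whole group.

10

|G| = 12, so by Lagrange every subgroup order divides 12. Divisors: 1, 2, 3, 4, 6, 12.
Subgroups by order — order 1: 1; order 2: 3; order 3: 4; order 4: 1; order 6: 0; order 12: 1.
Total: 1 + 3 + 4 + 1 + 0 + 1 = 10.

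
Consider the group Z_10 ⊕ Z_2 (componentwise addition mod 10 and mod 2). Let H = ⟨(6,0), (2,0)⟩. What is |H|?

5

|⟨(6,0)⟩| = 5 and |⟨(2,0)⟩| = 5, so |H| is a multiple of lcm(5, 5) = 5 and divides |G| = 20.
Closing under the operation: H = {(0,0), (2,0), (4,0), (6,0), (8,0)}, so |H| = 5.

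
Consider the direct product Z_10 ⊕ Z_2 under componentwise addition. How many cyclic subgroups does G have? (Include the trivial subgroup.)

8

A cyclic subgroup of order d is generated by each of its φ(d) elements of order d, so the cyclic subgroups of order d number (#elements of order d)/φ(d).
Cyclic subgroups by order — order 1: 1; order 2: 3; order 5: 1; order 10: 3.
Total: 8.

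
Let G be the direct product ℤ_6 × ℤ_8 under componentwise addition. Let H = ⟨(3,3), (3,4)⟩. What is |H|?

16

|⟨(3,3)⟩| = 8 and |⟨(3,4)⟩| = 2, so |H| is a multiple of lcm(8, 2) = 8 and divides |G| = 48.
Closing under the operation: H = {(0,0), (0,1), (0,2), (0,3), (0,4), (0,5), (0,6), (0,7), (3,0), (3,1), (3,2), (3,3), (3,4), (3,5), (3,6), (3,7)}, so |H| = 16.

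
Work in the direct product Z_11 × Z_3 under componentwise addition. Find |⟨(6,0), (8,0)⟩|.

11

|⟨(6,0)⟩| = 11 and |⟨(8,0)⟩| = 11, so |H| is a multiple of lcm(11, 11) = 11 and divides |G| = 33.
Closing under the operation: H = {(0,0), (1,0), (2,0), (3,0), (4,0), (5,0), (6,0), (7,0), (8,0), (9,0), (10,0)}, so |H| = 11.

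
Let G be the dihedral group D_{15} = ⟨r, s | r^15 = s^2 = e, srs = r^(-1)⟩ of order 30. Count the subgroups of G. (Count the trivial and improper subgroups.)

28

|G| = 30, so by Lagrange every subgroup order divides 30. Divisors: 1, 2, 3, 5, 6, 10, 15, 30.
Subgroups by order — order 1: 1; order 2: 15; order 3: 1; order 5: 1; order 6: 5; order 10: 3; order 15: 1; order 30: 1.
Total: 1 + 15 + 1 + 1 + 5 + 3 + 1 + 1 = 28.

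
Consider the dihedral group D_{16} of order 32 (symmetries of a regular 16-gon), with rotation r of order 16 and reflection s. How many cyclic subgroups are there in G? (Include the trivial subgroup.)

21

A cyclic subgroup of order d is generated by each of its φ(d) elements of order d, so the cyclic subgroups of order d number (#elements of order d)/φ(d).
Cyclic subgroups by order — order 1: 1; order 2: 17; order 4: 1; order 8: 1; order 16: 1.
Total: 21.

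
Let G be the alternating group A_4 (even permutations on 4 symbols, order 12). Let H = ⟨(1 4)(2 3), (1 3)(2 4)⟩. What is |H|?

|⟨(1 4)(2 3)⟩| = 2 and |⟨(1 3)(2 4)⟩| = 2, so |H| is a multiple of lcm(2, 2) = 2 and divides |G| = 12.
Closing under the operation: H = {e, (1 2)(3 4), (1 3)(2 4), (1 4)(2 3)}, so |H| = 4.

4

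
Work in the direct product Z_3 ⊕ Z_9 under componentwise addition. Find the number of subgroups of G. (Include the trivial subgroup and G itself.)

|G| = 27, so by Lagrange every subgroup order divides 27. Divisors: 1, 3, 9, 27.
Subgroups by order — order 1: 1; order 3: 4; order 9: 4; order 27: 1.
Total: 1 + 4 + 4 + 1 = 10.

10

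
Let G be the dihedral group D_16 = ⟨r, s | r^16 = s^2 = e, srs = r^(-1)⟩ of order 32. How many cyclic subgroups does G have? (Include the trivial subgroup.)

21

Group the elements of G by the cyclic subgroup they generate; each cyclic subgroup of order d accounts for φ(d) elements.
Cyclic subgroups by order — order 1: 1; order 2: 17; order 4: 1; order 8: 1; order 16: 1.
Total: 21.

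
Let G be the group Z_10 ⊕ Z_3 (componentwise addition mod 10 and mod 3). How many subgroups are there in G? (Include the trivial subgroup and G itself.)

|G| = 30, so by Lagrange every subgroup order divides 30. Divisors: 1, 2, 3, 5, 6, 10, 15, 30.
Subgroups by order — order 1: 1; order 2: 1; order 3: 1; order 5: 1; order 6: 1; order 10: 1; order 15: 1; order 30: 1.
Total: 1 + 1 + 1 + 1 + 1 + 1 + 1 + 1 = 8.

8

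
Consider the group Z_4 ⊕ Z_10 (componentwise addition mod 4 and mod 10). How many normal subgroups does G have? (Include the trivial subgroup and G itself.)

16

G is abelian, so every subgroup is normal.
G has 16 subgroups in total, hence 16 normal subgroups.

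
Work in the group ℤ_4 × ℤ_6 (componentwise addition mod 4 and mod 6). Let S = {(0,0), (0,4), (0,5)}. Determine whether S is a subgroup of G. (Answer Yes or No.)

No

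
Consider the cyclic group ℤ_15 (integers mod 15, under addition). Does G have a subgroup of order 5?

5 | 15. A subgroup of order 5 is {0, 3, 6, 9, 12}.

Yes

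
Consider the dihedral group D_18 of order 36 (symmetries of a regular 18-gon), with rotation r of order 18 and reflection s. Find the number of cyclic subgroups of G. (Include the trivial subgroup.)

A cyclic subgroup of order d is generated by each of its φ(d) elements of order d, so the cyclic subgroups of order d number (#elements of order d)/φ(d).
Cyclic subgroups by order — order 1: 1; order 2: 19; order 3: 1; order 6: 1; order 9: 1; order 18: 1.
Total: 24.

24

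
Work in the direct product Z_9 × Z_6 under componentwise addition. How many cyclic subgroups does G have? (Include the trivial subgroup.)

16

A cyclic subgroup of order d is generated by each of its φ(d) elements of order d, so the cyclic subgroups of order d number (#elements of order d)/φ(d).
Cyclic subgroups by order — order 1: 1; order 2: 1; order 3: 4; order 6: 4; order 9: 3; order 18: 3.
Total: 16.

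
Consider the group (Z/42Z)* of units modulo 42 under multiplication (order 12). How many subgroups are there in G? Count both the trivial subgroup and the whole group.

10

|G| = 12, so by Lagrange every subgroup order divides 12. Divisors: 1, 2, 3, 4, 6, 12.
Subgroups by order — order 1: 1; order 2: 3; order 3: 1; order 4: 1; order 6: 3; order 12: 1.
Total: 1 + 3 + 1 + 1 + 3 + 1 = 10.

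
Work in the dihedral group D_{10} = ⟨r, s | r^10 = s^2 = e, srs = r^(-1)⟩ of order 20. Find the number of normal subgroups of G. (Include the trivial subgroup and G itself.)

G has 22 subgroups. Checking conjugation-invariance by order — order 1: 1/1 normal; order 2: 1/11 normal; order 4: 0/5 normal; order 5: 1/1 normal; order 10: 3/3 normal; order 20: 1/1 normal.
Total normal subgroups: 7.

7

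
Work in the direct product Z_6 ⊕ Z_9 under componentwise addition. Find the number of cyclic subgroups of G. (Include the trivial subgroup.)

16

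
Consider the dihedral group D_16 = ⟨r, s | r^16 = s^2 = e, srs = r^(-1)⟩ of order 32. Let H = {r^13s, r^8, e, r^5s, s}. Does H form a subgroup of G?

No

|H| = 5 does not divide |G| = 32, so by Lagrange H is not a subgroup.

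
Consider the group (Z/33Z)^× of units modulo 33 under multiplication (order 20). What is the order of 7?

10

Compute successive powers of 7 mod 33: 7, 16, 13, 25, 10, 4, 28, 31, …; 7^10 ≡ 1 (mod 33).
So |⟨7⟩| = 10.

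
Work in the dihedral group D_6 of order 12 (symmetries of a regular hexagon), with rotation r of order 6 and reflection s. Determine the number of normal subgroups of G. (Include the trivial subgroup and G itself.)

7

G has 16 subgroups. Checking conjugation-invariance by order — order 1: 1/1 normal; order 2: 1/7 normal; order 3: 1/1 normal; order 4: 0/3 normal; order 6: 3/3 normal; order 12: 1/1 normal.
Total normal subgroups: 7.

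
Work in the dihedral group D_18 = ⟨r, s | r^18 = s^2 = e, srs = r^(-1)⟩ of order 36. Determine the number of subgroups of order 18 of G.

3

|G| = 36 and 18 | 36, so subgroups of order 18 are possible by Lagrange.
The subgroups of order 18 are: {e, r, r^2, r^3, r^4, r^5, r^6, r^7, r^8, r^9, r^10, r^11, r^12, r^13, r^14, r^15, r^16, r^17}; {e, r^2, r^4, r^6, r^8, r^10, r^12, r^14, r^16, s, r^2s, r^4s, r^6s, r^8s, r^10s, r^12s, r^14s, r^16s}; {e, r^2, r^4, r^6, r^8, r^10, r^12, r^14, r^16, rs, r^3s, r^5s, r^7s, r^9s, r^11s, r^13s, r^15s, r^17s}.
So G has 3 subgroups of order 18.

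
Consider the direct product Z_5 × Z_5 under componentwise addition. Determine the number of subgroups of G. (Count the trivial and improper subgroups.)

8

|G| = 25, so by Lagrange every subgroup order divides 25. Divisors: 1, 5, 25.
Subgroups by order — order 1: 1; order 5: 6; order 25: 1.
Total: 1 + 6 + 1 = 8.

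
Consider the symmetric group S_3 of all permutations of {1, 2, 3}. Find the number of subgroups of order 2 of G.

|G| = 6 and 2 | 6, so subgroups of order 2 are possible by Lagrange.
The subgroups of order 2 are: {e, (1 2)}; {e, (1 3)}; {e, (2 3)}.
So G has 3 subgroups of order 2.

3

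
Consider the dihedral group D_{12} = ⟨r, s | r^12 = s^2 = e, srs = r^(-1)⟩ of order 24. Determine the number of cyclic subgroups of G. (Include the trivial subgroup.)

A cyclic subgroup of order d is generated by each of its φ(d) elements of order d, so the cyclic subgroups of order d number (#elements of order d)/φ(d).
Cyclic subgroups by order — order 1: 1; order 2: 13; order 3: 1; order 4: 1; order 6: 1; order 12: 1.
Total: 18.

18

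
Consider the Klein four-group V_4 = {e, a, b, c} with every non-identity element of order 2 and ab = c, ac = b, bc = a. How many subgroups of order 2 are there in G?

3

|G| = 4 and 2 | 4, so subgroups of order 2 are possible by Lagrange.
The subgroups of order 2 are: {e, a}; {e, b}; {e, c}.
So G has 3 subgroups of order 2.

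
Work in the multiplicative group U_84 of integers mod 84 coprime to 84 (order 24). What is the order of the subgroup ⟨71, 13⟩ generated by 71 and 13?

|⟨71⟩| = 2 and |⟨13⟩| = 2, so |H| is a multiple of lcm(2, 2) = 2 and divides |G| = 24.
Closing under the operation: H = {1, 13, 71, 83}, so |H| = 4.

4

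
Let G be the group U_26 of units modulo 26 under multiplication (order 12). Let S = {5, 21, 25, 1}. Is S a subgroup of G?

|S| = 4 divides |G| = 12, consistent with Lagrange.
S contains the identity, every element's inverse is in S, and S is closed under ·: it is a subgroup.
In fact S = ⟨21⟩.

Yes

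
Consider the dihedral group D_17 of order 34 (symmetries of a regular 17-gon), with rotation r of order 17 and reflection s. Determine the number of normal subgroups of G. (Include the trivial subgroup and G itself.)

G has 20 subgroups. Checking conjugation-invariance by order — order 1: 1/1 normal; order 2: 0/17 normal; order 17: 1/1 normal; order 34: 1/1 normal.
Total normal subgroups: 3.

3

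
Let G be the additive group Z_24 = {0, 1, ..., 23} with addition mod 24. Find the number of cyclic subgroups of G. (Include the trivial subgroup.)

8

A cyclic subgroup of order d is generated by each of its φ(d) elements of order d, so the cyclic subgroups of order d number (#elements of order d)/φ(d).
Cyclic subgroups by order — order 1: 1; order 2: 1; order 3: 1; order 4: 1; order 6: 1; order 8: 1; order 12: 1; order 24: 1.
Total: 8.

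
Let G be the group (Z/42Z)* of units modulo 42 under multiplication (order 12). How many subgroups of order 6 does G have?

3

|G| = 12 and 6 | 12, so subgroups of order 6 are possible by Lagrange.
The subgroups of order 6 are: {1, 11, 23, 25, 29, 37}; {1, 13, 19, 25, 31, 37}; {1, 5, 17, 25, 37, 41}.
So G has 3 subgroups of order 6.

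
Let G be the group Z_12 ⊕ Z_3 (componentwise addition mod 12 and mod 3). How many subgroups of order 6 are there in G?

|G| = 36 and 6 | 36, so subgroups of order 6 are possible by Lagrange.
The subgroups of order 6 are: {(0,0), (0,1), (0,2), (6,0), (6,1), (6,2)}; {(0,0), (2,0), (4,0), (6,0), (8,0), (10,0)}; {(0,0), (2,2), (4,1), (6,0), (8,2), (10,1)}; {(0,0), (2,1), (4,2), (6,0), (8,1), (10,2)}.
So G has 4 subgroups of order 6.

4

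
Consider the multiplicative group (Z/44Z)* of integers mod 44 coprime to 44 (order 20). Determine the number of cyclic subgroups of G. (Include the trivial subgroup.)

8

Each element a generates a cyclic subgroup ⟨a⟩; distinct elements may generate the same one (a cyclic group of order d has φ(d) generators).
Cyclic subgroups by order — order 1: 1; order 2: 3; order 5: 1; order 10: 3.
Total: 8.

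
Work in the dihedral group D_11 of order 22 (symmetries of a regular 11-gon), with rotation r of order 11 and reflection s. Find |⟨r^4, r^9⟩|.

|⟨r^4⟩| = 11 and |⟨r^9⟩| = 11, so |H| is a multiple of lcm(11, 11) = 11 and divides |G| = 22.
Closing under the operation: H = {e, r, r^2, r^3, r^4, r^5, r^6, r^7, r^8, r^9, r^10}, so |H| = 11.

11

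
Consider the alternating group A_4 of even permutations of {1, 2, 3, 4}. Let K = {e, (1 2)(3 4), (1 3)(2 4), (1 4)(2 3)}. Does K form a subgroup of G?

|K| = 4 divides |G| = 12, consistent with Lagrange.
K contains the identity, every element's inverse is in K, and K is closed under ∘: it is a subgroup.

Yes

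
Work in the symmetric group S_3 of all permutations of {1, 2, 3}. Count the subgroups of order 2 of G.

3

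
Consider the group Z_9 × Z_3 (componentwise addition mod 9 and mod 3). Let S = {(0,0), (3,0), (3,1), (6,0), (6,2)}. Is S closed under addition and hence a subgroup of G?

No

|S| = 5 does not divide |G| = 27, so by Lagrange S is not a subgroup.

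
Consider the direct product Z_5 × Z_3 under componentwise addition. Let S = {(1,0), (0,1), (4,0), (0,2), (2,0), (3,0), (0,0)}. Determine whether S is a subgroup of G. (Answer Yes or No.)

No

|S| = 7 does not divide |G| = 15, so by Lagrange S is not a subgroup.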